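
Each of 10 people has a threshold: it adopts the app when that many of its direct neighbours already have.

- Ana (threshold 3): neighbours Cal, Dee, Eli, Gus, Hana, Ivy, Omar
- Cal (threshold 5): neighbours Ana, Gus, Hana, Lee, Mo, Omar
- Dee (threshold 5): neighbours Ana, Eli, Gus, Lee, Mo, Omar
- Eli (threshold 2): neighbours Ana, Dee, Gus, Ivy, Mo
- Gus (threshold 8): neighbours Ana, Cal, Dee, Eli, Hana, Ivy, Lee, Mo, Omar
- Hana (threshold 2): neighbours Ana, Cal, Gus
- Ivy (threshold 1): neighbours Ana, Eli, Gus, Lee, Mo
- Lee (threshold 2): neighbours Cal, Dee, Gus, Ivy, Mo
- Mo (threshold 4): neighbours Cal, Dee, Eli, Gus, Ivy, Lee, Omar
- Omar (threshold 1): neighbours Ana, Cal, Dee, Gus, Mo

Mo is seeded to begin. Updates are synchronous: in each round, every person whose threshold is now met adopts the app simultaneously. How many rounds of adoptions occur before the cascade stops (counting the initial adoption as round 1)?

Round 1 — Mo adopts the app (initial).
Round 2 — checking thresholds:
  Cal: 1 of 6 neighbours < 5, holds.
  Dee: 1 of 6 neighbours < 5, holds.
  Eli: 1 of 5 neighbours < 2, holds.
  Gus: 1 of 9 neighbours < 8, holds.
  Ivy: 1 of 5 neighbours ≥ 1, adopts the app.
  Lee: 1 of 5 neighbours < 2, holds.
  Omar: 1 of 5 neighbours ≥ 1, adopts the app.
Round 3 — checking thresholds:
  Ana: 2 of 7 neighbours < 3, holds.
  Cal: 2 of 6 neighbours < 5, holds.
  Dee: 2 of 6 neighbours < 5, holds.
  Eli: 2 of 5 neighbours ≥ 2, adopts the app.
  Gus: 3 of 9 neighbours < 8, holds.
  Lee: 2 of 5 neighbours ≥ 2, adopts the app.
Round 4 — checking thresholds:
  Ana: 3 of 7 neighbours ≥ 3, adopts the app.
  Cal: 3 of 6 neighbours < 5, holds.
  Dee: 4 of 6 neighbours < 5, holds.
  Gus: 5 of 9 neighbours < 8, holds.
Round 5 — checking thresholds:
  Cal: 4 of 6 neighbours < 5, holds.
  Dee: 5 of 6 neighbours ≥ 5, adopts the app.
  Gus: 6 of 9 neighbours < 8, holds.
  Hana: 1 of 3 neighbours < 2, holds.
Round 6 — no new adoptions; cascade stops.

5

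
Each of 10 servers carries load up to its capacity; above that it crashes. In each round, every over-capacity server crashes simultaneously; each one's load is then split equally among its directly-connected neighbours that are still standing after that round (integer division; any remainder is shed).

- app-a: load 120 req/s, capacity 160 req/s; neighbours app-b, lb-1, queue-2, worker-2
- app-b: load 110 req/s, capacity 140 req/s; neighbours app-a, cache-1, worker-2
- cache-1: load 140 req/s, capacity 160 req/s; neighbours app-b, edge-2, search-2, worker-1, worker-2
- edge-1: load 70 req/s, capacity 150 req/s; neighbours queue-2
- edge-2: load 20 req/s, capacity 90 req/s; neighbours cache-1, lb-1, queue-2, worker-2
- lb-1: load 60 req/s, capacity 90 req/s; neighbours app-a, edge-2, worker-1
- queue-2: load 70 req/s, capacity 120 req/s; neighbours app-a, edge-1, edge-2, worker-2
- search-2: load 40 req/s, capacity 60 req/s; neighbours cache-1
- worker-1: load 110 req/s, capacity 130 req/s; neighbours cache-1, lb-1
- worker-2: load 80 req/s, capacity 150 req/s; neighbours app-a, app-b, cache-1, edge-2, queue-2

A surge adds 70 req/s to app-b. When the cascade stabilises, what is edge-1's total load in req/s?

135

Round 1 — app-b at 180 > 140. app-b crashes.
  app-b sheds 180 req/s to app-a, cache-1, worker-2: 60 each.
    app-a: 120+60 = 180 > 160
    cache-1: 140+60 = 200 > 160
    worker-2: 80+60 = 140 ≤ 150
Round 2 — app-a, cache-1 crash.
  app-a sheds 180 req/s to lb-1, queue-2, worker-2: 60 each.
    lb-1: 60+60 = 120 > 90
    queue-2: 70+60 = 130 > 120
    worker-2: 140+60 = 200 > 150
  cache-1 sheds 200 req/s to edge-2, search-2, worker-1, worker-2: 50 each.
    edge-2: 20+50 = 70 ≤ 90
    search-2: 40+50 = 90 > 60
    worker-1: 110+50 = 160 > 130
    worker-2: 200+50 = 250 > 150
Round 3 — lb-1, queue-2, search-2, worker-1, worker-2 crash.
  lb-1 sheds 120 req/s to edge-2: 120 each.
    edge-2: 70+120 = 190 > 90
  queue-2 sheds 130 req/s to edge-1, edge-2: 65 each.
    edge-1: 70+65 = 135 ≤ 150
    edge-2: 190+65 = 255 > 90
  search-2 sheds 90 req/s: no online neighbours, lost.
  worker-1 sheds 160 req/s: no online neighbours, lost.
  worker-2 sheds 250 req/s to edge-2: 250 each.
    edge-2: 255+250 = 505 > 90
Round 4 — edge-2 crashes.
  edge-2 sheds 505 req/s: no online neighbours, lost.
No further crashes.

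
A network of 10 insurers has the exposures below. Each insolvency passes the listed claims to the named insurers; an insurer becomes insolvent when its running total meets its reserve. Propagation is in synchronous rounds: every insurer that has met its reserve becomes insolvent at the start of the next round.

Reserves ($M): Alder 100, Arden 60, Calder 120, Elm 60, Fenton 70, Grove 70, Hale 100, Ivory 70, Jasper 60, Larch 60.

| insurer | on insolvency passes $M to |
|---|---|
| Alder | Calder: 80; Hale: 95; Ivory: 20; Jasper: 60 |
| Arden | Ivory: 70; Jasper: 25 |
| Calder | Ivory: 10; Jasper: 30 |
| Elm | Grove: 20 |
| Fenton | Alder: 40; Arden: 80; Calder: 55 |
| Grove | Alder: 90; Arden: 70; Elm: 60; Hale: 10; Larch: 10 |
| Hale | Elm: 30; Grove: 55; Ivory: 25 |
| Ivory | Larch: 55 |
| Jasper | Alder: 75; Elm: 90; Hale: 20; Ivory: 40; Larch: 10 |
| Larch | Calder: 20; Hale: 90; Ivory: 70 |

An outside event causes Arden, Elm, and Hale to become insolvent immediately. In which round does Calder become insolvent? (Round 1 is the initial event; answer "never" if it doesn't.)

never

Round 1 — Arden, Elm, Hale become insolvent (initial).
  Grove: +20+55 → 75 ≥ 70
  Ivory: +70+25 → 95 ≥ 70
  Jasper: +25 → 25 < 60
Round 2 — Grove, Ivory become insolvent.
  Alder: +90 → 90 < 100
  Larch: +10+55 → 65 ≥ 60
Round 3 — Larch becomes insolvent.
  Calder: +20 → 20 < 120
No further insolvencies.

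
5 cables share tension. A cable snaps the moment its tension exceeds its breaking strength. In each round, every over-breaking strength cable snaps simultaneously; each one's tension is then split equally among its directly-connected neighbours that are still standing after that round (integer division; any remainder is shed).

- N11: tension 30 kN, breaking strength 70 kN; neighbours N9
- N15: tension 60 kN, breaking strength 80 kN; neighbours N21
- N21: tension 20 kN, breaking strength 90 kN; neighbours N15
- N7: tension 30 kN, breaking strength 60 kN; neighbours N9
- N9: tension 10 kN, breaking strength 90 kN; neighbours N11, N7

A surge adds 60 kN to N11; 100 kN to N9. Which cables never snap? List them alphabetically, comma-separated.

N15, N21

Round 1 — N11 at 90 > 70; N9 at 110 > 90. N11, N9 snap.
  N11 sheds 90 kN: no online neighbours, lost.
  N9 sheds 110 kN to N7: 110 each.
    N7: 30+110 = 140 > 60
Round 2 — N7 snaps.
  N7 sheds 140 kN: no online neighbours, lost.
No further breaks.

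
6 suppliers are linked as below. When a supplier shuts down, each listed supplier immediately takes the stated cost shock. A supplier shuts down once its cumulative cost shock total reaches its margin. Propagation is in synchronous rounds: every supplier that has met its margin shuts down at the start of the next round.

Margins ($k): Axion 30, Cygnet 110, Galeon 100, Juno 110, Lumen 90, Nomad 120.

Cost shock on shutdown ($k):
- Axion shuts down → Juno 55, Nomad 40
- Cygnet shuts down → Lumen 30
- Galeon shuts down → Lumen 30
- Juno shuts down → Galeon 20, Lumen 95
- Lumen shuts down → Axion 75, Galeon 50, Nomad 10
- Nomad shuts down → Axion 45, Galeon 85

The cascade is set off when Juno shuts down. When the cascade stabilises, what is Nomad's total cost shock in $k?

50

Round 1 — Juno shuts down (initial).
  Galeon: +20 → 20 < 100
  Lumen: +95 → 95 ≥ 90
Round 2 — Lumen shuts down.
  Axion: +75 → 75 ≥ 30
  Galeon: +50 → 70 < 100
  Nomad: +10 → 10 < 120
Round 3 — Axion shuts down.
  Nomad: +40 → 50 < 120
No further shutdowns.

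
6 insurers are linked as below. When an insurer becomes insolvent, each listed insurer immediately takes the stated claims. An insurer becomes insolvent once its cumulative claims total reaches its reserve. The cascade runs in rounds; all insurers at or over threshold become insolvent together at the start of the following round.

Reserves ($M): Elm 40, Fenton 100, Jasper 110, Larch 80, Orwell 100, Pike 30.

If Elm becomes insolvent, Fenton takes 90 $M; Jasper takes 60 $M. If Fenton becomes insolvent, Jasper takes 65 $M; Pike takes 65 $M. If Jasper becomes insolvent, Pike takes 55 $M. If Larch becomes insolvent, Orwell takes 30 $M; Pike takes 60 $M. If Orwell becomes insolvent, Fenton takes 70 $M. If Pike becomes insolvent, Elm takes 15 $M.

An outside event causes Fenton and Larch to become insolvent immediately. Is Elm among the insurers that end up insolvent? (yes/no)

Round 1 — Fenton, Larch become insolvent (initial).
  Jasper: +65 → 65 < 110
  Orwell: +30 → 30 < 100
  Pike: +65+60 → 125 ≥ 30
Round 2 — Pike becomes insolvent.
  Elm: +15 → 15 < 40
No further insolvencies.

no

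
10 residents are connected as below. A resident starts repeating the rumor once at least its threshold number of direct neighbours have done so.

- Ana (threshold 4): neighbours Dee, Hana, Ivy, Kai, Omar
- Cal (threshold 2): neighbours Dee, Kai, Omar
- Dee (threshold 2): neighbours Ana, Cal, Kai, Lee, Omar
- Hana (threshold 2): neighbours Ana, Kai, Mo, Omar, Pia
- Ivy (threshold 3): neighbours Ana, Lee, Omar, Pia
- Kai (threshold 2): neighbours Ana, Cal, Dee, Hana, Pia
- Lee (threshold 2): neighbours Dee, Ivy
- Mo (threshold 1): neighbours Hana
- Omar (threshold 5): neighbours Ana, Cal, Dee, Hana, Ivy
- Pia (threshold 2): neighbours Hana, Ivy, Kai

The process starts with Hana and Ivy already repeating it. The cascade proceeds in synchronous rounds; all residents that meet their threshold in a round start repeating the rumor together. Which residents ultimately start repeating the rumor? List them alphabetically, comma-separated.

Hana, Ivy, Kai, Mo, Pia

Round 1 — Hana, Ivy start repeating the rumor (initial).
Round 2 — checking thresholds:
  Ana: 2 of 5 neighbours < 4, below threshold.
  Kai: 1 of 5 neighbours < 2, below threshold.
  Lee: 1 of 2 neighbours < 2, below threshold.
  Mo: 1 of 1 neighbours ≥ 1, starts repeating the rumor.
  Omar: 2 of 5 neighbours < 5, below threshold.
  Pia: 2 of 3 neighbours ≥ 2, starts repeating the rumor.
Round 3 — checking thresholds:
  Ana: 2 of 5 neighbours < 4, below threshold.
  Kai: 2 of 5 neighbours ≥ 2, starts repeating the rumor.
  Lee: 1 of 2 neighbours < 2, below threshold.
  Omar: 2 of 5 neighbours < 5, below threshold.
Round 4 — no new spreads; cascade stops.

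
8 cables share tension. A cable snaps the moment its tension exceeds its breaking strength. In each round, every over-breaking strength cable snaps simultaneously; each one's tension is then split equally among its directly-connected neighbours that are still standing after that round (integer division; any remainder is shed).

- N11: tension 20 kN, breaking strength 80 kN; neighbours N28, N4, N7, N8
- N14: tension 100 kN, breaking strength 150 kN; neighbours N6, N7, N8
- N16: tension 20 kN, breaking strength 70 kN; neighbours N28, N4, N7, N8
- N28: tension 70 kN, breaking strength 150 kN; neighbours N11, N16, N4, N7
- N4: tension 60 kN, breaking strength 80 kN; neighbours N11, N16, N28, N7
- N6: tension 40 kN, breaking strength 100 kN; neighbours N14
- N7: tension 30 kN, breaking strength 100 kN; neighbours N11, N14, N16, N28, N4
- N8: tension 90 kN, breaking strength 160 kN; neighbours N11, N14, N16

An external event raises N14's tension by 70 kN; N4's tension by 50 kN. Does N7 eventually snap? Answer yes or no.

yes

Round 1 — N14 at 170 > 150; N4 at 110 > 80. N14, N4 snap.
  N14 sheds 170 kN to N6, N7, N8: 56 each (2 lost).
    N6: 40+56 = 96 ≤ 100
    N7: 30+56 = 86 ≤ 100
    N8: 90+56 = 146 ≤ 160
  N4 sheds 110 kN to N11, N16, N28, N7: 27 each (2 lost).
    N11: 20+27 = 47 ≤ 80
    N16: 20+27 = 47 ≤ 70
    N28: 70+27 = 97 ≤ 150
    N7: 86+27 = 113 > 100
Round 2 — N7 snaps.
  N7 sheds 113 kN to N11, N16, N28: 37 each (2 lost).
    N11: 47+37 = 84 > 80
    N16: 47+37 = 84 > 70
    N28: 97+37 = 134 ≤ 150
Round 3 — N11, N16 snap.
  N11 sheds 84 kN to N28, N8: 42 each.
    N28: 134+42 = 176 > 150
    N8: 146+42 = 188 > 160
  N16 sheds 84 kN to N28, N8: 42 each.
    N28: 176+42 = 218 > 150
    N8: 188+42 = 230 > 160
Round 4 — N28, N8 snap.
  N28 sheds 218 kN: no online neighbours, lost.
  N8 sheds 230 kN: no online neighbours, lost.
No further breaks.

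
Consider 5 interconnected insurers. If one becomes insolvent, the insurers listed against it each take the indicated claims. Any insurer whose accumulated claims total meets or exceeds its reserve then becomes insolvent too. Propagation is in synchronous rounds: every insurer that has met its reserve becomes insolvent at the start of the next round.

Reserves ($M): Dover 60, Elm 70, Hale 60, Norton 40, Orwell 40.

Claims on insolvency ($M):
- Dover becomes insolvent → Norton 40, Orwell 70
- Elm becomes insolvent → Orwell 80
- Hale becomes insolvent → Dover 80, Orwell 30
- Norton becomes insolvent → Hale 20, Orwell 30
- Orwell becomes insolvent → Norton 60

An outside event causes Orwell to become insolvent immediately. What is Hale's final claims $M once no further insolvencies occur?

20

Round 1 — Orwell becomes insolvent (initial).
  Norton: +60 → 60 ≥ 40
Round 2 — Norton becomes insolvent.
  Hale: +20 → 20 < 60
No further insolvencies.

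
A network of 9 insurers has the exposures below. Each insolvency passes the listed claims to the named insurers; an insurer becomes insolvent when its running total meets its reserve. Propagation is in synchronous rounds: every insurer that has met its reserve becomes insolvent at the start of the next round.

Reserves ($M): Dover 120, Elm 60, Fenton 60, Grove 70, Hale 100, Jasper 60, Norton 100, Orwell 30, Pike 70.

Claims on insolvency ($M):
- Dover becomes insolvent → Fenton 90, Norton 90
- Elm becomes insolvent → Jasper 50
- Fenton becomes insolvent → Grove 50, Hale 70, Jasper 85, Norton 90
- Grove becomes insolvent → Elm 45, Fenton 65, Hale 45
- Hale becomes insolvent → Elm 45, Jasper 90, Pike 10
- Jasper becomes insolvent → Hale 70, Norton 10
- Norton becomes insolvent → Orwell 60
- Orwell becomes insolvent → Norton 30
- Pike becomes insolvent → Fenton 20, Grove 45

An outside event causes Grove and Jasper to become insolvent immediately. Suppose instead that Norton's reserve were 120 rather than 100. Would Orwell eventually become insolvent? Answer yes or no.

With Norton's reserve at 120:
Round 1 — Grove, Jasper become insolvent (initial).
  Elm: +45 → 45 < 60
  Fenton: +65 → 65 ≥ 60
  Hale: +45+70 → 115 ≥ 100
  Norton: +10 → 10 < 120
Round 2 — Fenton, Hale become insolvent.
  Elm: +45 → 90 ≥ 60
  Norton: +90 → 100 < 120
  Pike: +10 → 10 < 70
Round 3 — Elm becomes insolvent.
No further insolvencies.

no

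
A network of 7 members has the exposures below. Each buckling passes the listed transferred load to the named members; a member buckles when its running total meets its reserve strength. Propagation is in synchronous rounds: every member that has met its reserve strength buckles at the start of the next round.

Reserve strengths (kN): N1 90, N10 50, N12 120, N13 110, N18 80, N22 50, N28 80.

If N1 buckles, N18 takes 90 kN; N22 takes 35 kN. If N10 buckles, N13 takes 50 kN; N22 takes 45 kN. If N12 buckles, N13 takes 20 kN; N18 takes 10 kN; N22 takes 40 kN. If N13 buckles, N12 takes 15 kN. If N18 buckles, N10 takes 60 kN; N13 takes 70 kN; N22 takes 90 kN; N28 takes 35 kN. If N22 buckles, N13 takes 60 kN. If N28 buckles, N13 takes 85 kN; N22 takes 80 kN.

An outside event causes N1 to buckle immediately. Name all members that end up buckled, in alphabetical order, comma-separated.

Round 1 — N1 buckles (initial).
  N18: +90 → 90 ≥ 80
  N22: +35 → 35 < 50
Round 2 — N18 buckles.
  N10: +60 → 60 ≥ 50
  N13: +70 → 70 < 110
  N22: +90 → 125 ≥ 50
  N28: +35 → 35 < 80
Round 3 — N10, N22 buckle.
  N13: +50+60 → 180 ≥ 110
Round 4 — N13 buckles.
  N12: +15 → 15 < 120
No further bucklings.

N1, N10, N13, N18, N22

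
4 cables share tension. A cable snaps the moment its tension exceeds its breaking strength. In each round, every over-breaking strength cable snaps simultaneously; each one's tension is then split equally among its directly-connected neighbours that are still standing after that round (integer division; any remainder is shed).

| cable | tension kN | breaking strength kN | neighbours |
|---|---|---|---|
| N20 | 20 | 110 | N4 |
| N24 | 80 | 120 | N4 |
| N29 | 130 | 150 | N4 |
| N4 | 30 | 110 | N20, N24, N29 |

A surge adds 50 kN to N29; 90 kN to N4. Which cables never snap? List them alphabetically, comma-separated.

Round 1 — N29 at 180 > 150; N4 at 120 > 110. N29, N4 snap.
  N29 sheds 180 kN: no online neighbours, lost.
  N4 sheds 120 kN to N20, N24: 60 each.
    N20: 20+60 = 80 ≤ 110
    N24: 80+60 = 140 > 120
Round 2 — N24 snaps.
  N24 sheds 140 kN: no online neighbours, lost.
No further breaks.

N20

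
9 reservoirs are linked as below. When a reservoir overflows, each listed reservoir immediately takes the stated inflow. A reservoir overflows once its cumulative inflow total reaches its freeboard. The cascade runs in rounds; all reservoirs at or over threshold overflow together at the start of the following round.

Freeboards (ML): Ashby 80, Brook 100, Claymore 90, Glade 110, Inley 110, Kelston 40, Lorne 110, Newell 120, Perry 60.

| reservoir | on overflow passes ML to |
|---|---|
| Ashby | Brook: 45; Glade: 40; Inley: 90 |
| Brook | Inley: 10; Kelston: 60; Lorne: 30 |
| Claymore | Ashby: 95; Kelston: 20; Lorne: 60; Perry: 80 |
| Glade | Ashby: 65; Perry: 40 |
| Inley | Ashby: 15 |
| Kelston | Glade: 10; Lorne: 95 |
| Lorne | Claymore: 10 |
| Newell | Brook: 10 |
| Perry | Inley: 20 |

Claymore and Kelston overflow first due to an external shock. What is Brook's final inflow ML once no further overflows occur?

45

Round 1 — Claymore, Kelston overflow (initial).
  Ashby: +95 → 95 ≥ 80
  Glade: +10 → 10 < 110
  Lorne: +60+95 → 155 ≥ 110
  Perry: +80 → 80 ≥ 60
Round 2 — Ashby, Lorne, Perry overflow.
  Brook: +45 → 45 < 100
  Glade: +40 → 50 < 110
  Inley: +90+20 → 110 ≥ 110
Round 3 — Inley overflows.
No further overflows.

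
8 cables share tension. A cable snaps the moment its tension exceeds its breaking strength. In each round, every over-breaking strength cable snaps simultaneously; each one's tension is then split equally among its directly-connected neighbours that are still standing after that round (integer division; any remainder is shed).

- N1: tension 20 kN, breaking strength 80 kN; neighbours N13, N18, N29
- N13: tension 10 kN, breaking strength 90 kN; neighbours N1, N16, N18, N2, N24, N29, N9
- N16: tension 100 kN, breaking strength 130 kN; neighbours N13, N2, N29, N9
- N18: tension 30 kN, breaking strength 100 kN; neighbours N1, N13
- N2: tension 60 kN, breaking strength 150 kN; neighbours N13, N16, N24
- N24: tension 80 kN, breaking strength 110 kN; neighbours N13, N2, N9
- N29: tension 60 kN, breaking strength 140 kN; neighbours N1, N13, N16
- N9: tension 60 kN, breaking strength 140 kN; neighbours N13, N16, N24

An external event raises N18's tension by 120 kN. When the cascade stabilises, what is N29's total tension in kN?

Round 1 — N18 at 150 > 100. N18 snaps.
  N18 sheds 150 kN to N1, N13: 75 each.
    N1: 20+75 = 95 > 80
    N13: 10+75 = 85 ≤ 90
Round 2 — N1 snaps.
  N1 sheds 95 kN to N13, N29: 47 each (1 lost).
    N13: 85+47 = 132 > 90
    N29: 60+47 = 107 ≤ 140
Round 3 — N13 snaps.
  N13 sheds 132 kN to N16, N2, N24, N29, N9: 26 each (2 lost).
    N16: 100+26 = 126 ≤ 130
    N2: 60+26 = 86 ≤ 150
    N24: 80+26 = 106 ≤ 110
    N29: 107+26 = 133 ≤ 140
    N9: 60+26 = 86 ≤ 140
No further breaks.

133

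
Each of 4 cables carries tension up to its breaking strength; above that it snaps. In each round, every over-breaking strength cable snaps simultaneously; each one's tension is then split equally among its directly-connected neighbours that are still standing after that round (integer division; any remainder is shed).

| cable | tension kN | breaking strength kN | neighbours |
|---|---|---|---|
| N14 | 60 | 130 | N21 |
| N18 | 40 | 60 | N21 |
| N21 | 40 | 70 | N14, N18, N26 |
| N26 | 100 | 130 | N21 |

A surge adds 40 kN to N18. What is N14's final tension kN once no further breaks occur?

120

Round 1 — N18 at 80 > 60. N18 snaps.
  N18 sheds 80 kN to N21: 80 each.
    N21: 40+80 = 120 > 70
Round 2 — N21 snaps.
  N21 sheds 120 kN to N14, N26: 60 each.
    N14: 60+60 = 120 ≤ 130
    N26: 100+60 = 160 > 130
Round 3 — N26 snaps.
  N26 sheds 160 kN: no online neighbours, lost.
No further breaks.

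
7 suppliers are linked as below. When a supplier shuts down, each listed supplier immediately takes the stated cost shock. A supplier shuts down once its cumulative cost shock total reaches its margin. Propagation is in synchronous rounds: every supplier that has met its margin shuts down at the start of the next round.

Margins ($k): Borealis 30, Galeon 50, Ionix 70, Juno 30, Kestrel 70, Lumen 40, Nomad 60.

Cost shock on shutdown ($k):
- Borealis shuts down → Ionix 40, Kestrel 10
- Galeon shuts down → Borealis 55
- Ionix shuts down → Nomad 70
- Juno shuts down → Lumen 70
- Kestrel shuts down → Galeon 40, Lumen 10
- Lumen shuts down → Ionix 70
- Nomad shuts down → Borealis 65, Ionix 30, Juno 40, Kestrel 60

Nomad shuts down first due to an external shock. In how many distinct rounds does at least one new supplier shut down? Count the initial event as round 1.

Round 1 — Nomad shuts down (initial).
  Borealis: +65 → 65 ≥ 30
  Ionix: +30 → 30 < 70
  Juno: +40 → 40 ≥ 30
  Kestrel: +60 → 60 < 70
Round 2 — Borealis, Juno shut down.
  Ionix: +40 → 70 ≥ 70
  Kestrel: +10 → 70 ≥ 70
  Lumen: +70 → 70 ≥ 40
Round 3 — Ionix, Kestrel, Lumen shut down.
  Galeon: +40 → 40 < 50
No further shutdowns.

3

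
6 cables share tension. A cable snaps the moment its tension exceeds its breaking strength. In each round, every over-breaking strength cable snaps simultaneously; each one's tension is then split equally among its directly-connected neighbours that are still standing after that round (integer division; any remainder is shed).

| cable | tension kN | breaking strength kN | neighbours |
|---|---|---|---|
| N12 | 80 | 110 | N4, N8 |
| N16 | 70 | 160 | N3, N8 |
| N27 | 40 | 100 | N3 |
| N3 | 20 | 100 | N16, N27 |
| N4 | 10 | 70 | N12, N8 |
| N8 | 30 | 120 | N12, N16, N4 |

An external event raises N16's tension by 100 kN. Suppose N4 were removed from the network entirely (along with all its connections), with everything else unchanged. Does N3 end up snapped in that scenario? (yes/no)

With N4 removed:
Round 1 — N16 at 170 > 160. N16 snaps.
  N16 sheds 170 kN to N3, N8: 85 each.
    N3: 20+85 = 105 > 100
    N8: 30+85 = 115 ≤ 120
Round 2 — N3 snaps.
  N3 sheds 105 kN to N27: 105 each.
    N27: 40+105 = 145 > 100
Round 3 — N27 snaps.
  N27 sheds 145 kN: no online neighbours, lost.
No further breaks.

yes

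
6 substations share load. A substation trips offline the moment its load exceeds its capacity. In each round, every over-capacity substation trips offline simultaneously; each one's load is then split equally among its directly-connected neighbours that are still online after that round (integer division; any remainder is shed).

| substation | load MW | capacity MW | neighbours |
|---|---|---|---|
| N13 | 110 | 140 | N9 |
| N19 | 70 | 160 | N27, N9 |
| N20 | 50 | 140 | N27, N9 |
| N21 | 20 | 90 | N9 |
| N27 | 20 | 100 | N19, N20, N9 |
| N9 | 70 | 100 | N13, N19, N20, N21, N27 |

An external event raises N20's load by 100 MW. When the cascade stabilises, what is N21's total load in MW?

Round 1 — N20 at 150 > 140. N20 trips offline.
  N20 sheds 150 MW to N27, N9: 75 each.
    N27: 20+75 = 95 ≤ 100
    N9: 70+75 = 145 > 100
Round 2 — N9 trips offline.
  N9 sheds 145 MW to N13, N19, N21, N27: 36 each (1 lost).
    N13: 110+36 = 146 > 140
    N19: 70+36 = 106 ≤ 160
    N21: 20+36 = 56 ≤ 90
    N27: 95+36 = 131 > 100
Round 3 — N13, N27 trip offline.
  N13 sheds 146 MW: no online neighbours, lost.
  N27 sheds 131 MW to N19: 131 each.
    N19: 106+131 = 237 > 160
Round 4 — N19 trips offline.
  N19 sheds 237 MW: no online neighbours, lost.
No further trips.

56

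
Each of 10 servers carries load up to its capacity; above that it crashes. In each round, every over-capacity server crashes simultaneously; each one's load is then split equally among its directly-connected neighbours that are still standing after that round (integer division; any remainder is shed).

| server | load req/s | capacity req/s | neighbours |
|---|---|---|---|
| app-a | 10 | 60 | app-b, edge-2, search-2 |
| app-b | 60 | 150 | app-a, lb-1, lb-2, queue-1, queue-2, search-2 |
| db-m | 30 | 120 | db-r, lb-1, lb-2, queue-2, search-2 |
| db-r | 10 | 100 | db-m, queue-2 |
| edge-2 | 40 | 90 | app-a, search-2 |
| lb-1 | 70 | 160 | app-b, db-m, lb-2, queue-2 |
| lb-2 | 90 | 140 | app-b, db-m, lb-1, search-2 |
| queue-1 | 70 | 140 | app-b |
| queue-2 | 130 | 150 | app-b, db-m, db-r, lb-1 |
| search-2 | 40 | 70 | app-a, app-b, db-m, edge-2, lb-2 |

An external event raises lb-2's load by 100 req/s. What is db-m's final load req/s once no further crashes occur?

98

Round 1 — lb-2 at 190 > 140. lb-2 crashes.
  lb-2 sheds 190 req/s to app-b, db-m, lb-1, search-2: 47 each (2 lost).
    app-b: 60+47 = 107 ≤ 150
    db-m: 30+47 = 77 ≤ 120
    lb-1: 70+47 = 117 ≤ 160
    search-2: 40+47 = 87 > 70
Round 2 — search-2 crashes.
  search-2 sheds 87 req/s to app-a, app-b, db-m, edge-2: 21 each (3 lost).
    app-a: 10+21 = 31 ≤ 60
    app-b: 107+21 = 128 ≤ 150
    db-m: 77+21 = 98 ≤ 120
    edge-2: 40+21 = 61 ≤ 90
No further crashes.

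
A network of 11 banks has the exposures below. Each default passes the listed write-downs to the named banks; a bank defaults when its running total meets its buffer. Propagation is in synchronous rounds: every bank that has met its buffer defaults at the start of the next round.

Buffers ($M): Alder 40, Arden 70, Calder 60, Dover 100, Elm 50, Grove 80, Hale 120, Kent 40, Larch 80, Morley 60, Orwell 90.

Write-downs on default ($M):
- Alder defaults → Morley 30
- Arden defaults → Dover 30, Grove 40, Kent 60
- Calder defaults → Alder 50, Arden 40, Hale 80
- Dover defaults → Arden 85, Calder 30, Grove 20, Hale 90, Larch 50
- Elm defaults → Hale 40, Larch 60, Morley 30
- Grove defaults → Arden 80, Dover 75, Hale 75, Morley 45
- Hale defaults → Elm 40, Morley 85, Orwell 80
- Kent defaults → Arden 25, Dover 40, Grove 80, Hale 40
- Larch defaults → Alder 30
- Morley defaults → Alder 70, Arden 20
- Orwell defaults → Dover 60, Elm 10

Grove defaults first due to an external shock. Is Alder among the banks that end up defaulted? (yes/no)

Round 1 — Grove defaults (initial).
  Arden: +80 → 80 ≥ 70
  Dover: +75 → 75 < 100
  Hale: +75 → 75 < 120
  Morley: +45 → 45 < 60
Round 2 — Arden defaults.
  Dover: +30 → 105 ≥ 100
  Kent: +60 → 60 ≥ 40
Round 3 — Dover, Kent default.
  Calder: +30 → 30 < 60
  Hale: +90+40 → 205 ≥ 120
  Larch: +50 → 50 < 80
Round 4 — Hale defaults.
  Elm: +40 → 40 < 50
  Morley: +85 → 130 ≥ 60
  Orwell: +80 → 80 < 90
Round 5 — Morley defaults.
  Alder: +70 → 70 ≥ 40
Round 6 — Alder defaults.
No further defaults.

yes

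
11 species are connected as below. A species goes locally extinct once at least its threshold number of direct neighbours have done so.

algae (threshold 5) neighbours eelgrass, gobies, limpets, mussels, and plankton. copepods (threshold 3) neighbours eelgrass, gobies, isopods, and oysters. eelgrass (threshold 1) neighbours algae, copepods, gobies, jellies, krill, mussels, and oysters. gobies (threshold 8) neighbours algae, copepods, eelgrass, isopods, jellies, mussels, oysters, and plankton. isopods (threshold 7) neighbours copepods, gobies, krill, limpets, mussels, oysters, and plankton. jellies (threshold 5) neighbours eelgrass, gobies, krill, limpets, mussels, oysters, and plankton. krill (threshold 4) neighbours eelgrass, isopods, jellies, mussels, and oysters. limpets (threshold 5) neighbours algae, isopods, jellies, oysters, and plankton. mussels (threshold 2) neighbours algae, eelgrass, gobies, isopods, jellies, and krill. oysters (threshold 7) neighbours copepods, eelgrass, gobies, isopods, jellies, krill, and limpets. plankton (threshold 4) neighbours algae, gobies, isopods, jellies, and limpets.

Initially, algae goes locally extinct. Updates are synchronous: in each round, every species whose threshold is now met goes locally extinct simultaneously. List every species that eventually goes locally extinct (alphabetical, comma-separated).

algae, eelgrass, mussels

Round 1 — algae goes locally extinct (initial).
Round 2 — checking thresholds:
  eelgrass: 1 of 7 neighbours ≥ 1, goes locally extinct.
  gobies: 1 of 8 neighbours < 8, below threshold.
  limpets: 1 of 5 neighbours < 5, below threshold.
  mussels: 1 of 6 neighbours < 2, below threshold.
  plankton: 1 of 5 neighbours < 4, below threshold.
Round 3 — checking thresholds:
  copepods: 1 of 4 neighbours < 3, below threshold.
  gobies: 2 of 8 neighbours < 8, below threshold.
  jellies: 1 of 7 neighbours < 5, below threshold.
  krill: 1 of 5 neighbours < 4, below threshold.
  limpets: 1 of 5 neighbours < 5, below threshold.
  mussels: 2 of 6 neighbours ≥ 2, goes locally extinct.
  oysters: 1 of 7 neighbours < 7, below threshold.
  plankton: 1 of 5 neighbours < 4, below threshold.
Round 4 — no new extinctions; cascade stops.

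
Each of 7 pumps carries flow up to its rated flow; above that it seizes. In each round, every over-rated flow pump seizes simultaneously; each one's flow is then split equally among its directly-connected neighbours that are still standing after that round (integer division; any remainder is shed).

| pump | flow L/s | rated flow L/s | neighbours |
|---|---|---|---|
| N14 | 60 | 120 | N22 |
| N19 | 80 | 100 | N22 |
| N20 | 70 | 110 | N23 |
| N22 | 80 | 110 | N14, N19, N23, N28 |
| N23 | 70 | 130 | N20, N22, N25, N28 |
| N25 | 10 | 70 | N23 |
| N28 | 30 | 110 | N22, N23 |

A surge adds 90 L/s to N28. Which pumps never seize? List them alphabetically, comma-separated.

N14

Round 1 — N28 at 120 > 110. N28 seizes.
  N28 sheds 120 L/s to N22, N23: 60 each.
    N22: 80+60 = 140 > 110
    N23: 70+60 = 130 ≤ 130
Round 2 — N22 seizes.
  N22 sheds 140 L/s to N14, N19, N23: 46 each (2 lost).
    N14: 60+46 = 106 ≤ 120
    N19: 80+46 = 126 > 100
    N23: 130+46 = 176 > 130
Round 3 — N19, N23 seize.
  N19 sheds 126 L/s: no online neighbours, lost.
  N23 sheds 176 L/s to N20, N25: 88 each.
    N20: 70+88 = 158 > 110
    N25: 10+88 = 98 > 70
Round 4 — N20, N25 seize.
  N20 sheds 158 L/s: no online neighbours, lost.
  N25 sheds 98 L/s: no online neighbours, lost.
No further seizures.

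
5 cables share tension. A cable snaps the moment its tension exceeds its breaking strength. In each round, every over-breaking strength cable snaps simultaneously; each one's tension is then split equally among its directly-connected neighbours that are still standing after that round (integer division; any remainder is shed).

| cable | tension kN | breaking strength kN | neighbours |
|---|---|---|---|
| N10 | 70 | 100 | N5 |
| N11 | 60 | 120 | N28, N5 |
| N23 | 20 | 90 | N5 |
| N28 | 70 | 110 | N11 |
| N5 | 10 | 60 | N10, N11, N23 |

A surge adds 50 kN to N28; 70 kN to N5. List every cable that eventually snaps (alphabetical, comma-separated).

Round 1 — N28 at 120 > 110; N5 at 80 > 60. N28, N5 snap.
  N28 sheds 120 kN to N11: 120 each.
    N11: 60+120 = 180 > 120
  N5 sheds 80 kN to N10, N11, N23: 26 each (2 lost).
    N10: 70+26 = 96 ≤ 100
    N11: 180+26 = 206 > 120
    N23: 20+26 = 46 ≤ 90
Round 2 — N11 snaps.
  N11 sheds 206 kN: no online neighbours, lost.
No further breaks.

N11, N28, N5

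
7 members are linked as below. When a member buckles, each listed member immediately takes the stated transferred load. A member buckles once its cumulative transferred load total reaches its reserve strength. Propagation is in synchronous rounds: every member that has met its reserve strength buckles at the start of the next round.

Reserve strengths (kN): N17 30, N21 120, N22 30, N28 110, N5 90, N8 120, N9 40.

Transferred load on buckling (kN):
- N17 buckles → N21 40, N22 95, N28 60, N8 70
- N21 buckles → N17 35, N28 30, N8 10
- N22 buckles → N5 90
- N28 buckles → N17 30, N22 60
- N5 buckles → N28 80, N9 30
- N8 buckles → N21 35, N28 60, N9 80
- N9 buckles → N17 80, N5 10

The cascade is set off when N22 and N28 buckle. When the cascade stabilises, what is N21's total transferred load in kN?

40

Round 1 — N22, N28 buckle (initial).
  N17: +30 → 30 ≥ 30
  N5: +90 → 90 ≥ 90
Round 2 — N17, N5 buckle.
  N21: +40 → 40 < 120
  N8: +70 → 70 < 120
  N9: +30 → 30 < 40
No further bucklings.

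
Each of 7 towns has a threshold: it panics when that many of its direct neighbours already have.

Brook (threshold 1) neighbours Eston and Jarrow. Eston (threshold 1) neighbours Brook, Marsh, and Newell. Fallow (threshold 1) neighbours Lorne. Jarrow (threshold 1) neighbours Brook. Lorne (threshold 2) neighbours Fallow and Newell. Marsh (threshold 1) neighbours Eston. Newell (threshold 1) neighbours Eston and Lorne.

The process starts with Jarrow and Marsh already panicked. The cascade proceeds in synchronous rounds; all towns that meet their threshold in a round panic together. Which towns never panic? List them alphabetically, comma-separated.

Fallow, Lorne

Round 1 — Jarrow, Marsh panic (initial).
Round 2 — checking thresholds:
  Brook: 1 of 2 neighbours ≥ 1, panics.
  Eston: 1 of 3 neighbours ≥ 1, panics.
Round 3 — checking thresholds:
  Newell: 1 of 2 neighbours ≥ 1, panics.
Round 4 — no new panics; cascade stops.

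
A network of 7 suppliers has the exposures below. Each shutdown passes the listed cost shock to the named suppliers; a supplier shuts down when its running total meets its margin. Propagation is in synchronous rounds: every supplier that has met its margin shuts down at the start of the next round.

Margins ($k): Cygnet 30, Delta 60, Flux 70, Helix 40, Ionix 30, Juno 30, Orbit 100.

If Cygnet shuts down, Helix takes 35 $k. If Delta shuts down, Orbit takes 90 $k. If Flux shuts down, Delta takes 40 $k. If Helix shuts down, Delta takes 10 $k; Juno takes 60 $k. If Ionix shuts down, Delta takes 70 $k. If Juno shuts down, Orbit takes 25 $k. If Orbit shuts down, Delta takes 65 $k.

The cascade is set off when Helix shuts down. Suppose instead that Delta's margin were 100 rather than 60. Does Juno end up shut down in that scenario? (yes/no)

With Delta's margin at 100:
Round 1 — Helix shuts down (initial).
  Delta: +10 → 10 < 100
  Juno: +60 → 60 ≥ 30
Round 2 — Juno shuts down.
  Orbit: +25 → 25 < 100
No further shutdowns.

yes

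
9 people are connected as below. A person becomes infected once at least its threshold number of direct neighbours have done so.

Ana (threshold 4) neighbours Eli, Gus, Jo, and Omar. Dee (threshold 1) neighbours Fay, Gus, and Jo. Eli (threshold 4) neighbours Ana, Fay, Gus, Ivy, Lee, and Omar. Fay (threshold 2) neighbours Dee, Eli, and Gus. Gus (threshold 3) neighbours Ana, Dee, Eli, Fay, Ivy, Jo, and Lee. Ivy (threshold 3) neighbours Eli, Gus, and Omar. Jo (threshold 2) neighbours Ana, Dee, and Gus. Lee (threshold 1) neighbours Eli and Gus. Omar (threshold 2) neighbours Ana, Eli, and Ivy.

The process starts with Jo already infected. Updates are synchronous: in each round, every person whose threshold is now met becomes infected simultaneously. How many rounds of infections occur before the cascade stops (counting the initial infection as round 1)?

Round 1 — Jo becomes infected (initial).
Round 2 — checking thresholds:
  Ana: 1 of 4 neighbours < 4, below threshold.
  Dee: 1 of 3 neighbours ≥ 1, becomes infected.
  Gus: 1 of 7 neighbours < 3, below threshold.
Round 3 — no new infections; cascade stops.

2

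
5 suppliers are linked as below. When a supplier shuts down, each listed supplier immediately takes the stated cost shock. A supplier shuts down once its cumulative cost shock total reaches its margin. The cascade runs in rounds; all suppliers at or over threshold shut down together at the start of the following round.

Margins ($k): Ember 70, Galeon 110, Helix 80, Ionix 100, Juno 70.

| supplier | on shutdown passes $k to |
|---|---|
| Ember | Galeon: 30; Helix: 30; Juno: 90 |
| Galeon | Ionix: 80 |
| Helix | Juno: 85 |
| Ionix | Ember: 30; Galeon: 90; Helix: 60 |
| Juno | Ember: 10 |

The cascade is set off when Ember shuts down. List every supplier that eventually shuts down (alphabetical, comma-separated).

Round 1 — Ember shuts down (initial).
  Galeon: +30 → 30 < 110
  Helix: +30 → 30 < 80
  Juno: +90 → 90 ≥ 70
Round 2 — Juno shuts down.
No further shutdowns.

Ember, Juno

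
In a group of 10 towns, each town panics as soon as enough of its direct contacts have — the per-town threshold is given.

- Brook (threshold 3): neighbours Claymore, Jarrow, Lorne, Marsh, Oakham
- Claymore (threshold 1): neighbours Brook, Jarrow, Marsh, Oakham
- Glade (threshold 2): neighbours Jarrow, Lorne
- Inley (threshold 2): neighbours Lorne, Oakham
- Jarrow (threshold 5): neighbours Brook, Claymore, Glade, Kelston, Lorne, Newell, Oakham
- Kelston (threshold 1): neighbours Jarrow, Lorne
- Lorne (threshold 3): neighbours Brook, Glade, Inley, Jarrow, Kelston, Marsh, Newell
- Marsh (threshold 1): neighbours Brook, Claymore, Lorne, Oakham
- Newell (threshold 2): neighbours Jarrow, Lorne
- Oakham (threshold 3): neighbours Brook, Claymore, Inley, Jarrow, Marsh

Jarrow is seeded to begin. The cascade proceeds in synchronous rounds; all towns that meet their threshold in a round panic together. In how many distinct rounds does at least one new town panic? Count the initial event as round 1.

Round 1 — Jarrow panics (initial).
Round 2 — checking thresholds:
  Brook: 1 of 5 neighbours < 3, below threshold.
  Claymore: 1 of 4 neighbours ≥ 1, panics.
  Glade: 1 of 2 neighbours < 2, below threshold.
  Kelston: 1 of 2 neighbours ≥ 1, panics.
  Lorne: 1 of 7 neighbours < 3, below threshold.
  Newell: 1 of 2 neighbours < 2, below threshold.
  Oakham: 1 of 5 neighbours < 3, below threshold.
Round 3 — checking thresholds:
  Brook: 2 of 5 neighbours < 3, below threshold.
  Glade: 1 of 2 neighbours < 2, below threshold.
  Lorne: 2 of 7 neighbours < 3, below threshold.
  Marsh: 1 of 4 neighbours ≥ 1, panics.
  Newell: 1 of 2 neighbours < 2, below threshold.
  Oakham: 2 of 5 neighbours < 3, below threshold.
Round 4 — checking thresholds:
  Brook: 3 of 5 neighbours ≥ 3, panics.
  Glade: 1 of 2 neighbours < 2, below threshold.
  Lorne: 3 of 7 neighbours ≥ 3, panics.
  Newell: 1 of 2 neighbours < 2, below threshold.
  Oakham: 3 of 5 neighbours ≥ 3, panics.
Round 5 — checking thresholds:
  Glade: 2 of 2 neighbours ≥ 2, panics.
  Inley: 2 of 2 neighbours ≥ 2, panics.
  Newell: 2 of 2 neighbours ≥ 2, panics.
Round 6 — no new panics; cascade stops.

5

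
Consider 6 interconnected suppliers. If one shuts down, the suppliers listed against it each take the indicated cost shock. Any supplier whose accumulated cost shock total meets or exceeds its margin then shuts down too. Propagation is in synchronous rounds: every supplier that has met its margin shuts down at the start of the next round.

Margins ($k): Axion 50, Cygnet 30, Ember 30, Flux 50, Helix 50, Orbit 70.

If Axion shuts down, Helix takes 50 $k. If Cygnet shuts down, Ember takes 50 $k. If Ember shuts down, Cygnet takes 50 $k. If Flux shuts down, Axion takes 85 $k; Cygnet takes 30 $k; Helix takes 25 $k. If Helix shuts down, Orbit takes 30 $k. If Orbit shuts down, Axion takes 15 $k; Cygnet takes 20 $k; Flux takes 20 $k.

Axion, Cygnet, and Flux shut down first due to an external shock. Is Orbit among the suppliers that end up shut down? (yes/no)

Round 1 — Axion, Cygnet, Flux shut down (initial).
  Ember: +50 → 50 ≥ 30
  Helix: +50+25 → 75 ≥ 50
Round 2 — Ember, Helix shut down.
  Orbit: +30 → 30 < 70
No further shutdowns.

no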